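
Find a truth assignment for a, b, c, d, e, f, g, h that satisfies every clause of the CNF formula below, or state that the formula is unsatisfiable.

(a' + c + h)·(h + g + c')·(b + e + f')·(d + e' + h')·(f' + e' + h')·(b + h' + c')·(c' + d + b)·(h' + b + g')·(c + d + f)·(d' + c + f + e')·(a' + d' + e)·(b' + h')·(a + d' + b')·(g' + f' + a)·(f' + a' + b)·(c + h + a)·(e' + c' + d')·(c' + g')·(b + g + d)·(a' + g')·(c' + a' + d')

a ↦ 0; b ↦ 0; c ↦ 0; d ↦ 1; e ↦ 0; f ↦ 0; g ↦ 0; h ↦ 1

Branch on b: set b = 0.
Branch on e: set e = 0.
From the singleton clause (f'), f = 0.
Branch on h: set h = 1.
From the singleton clause (c'), c = 0.
From the singleton clause (g'), g = 0.
From the singleton clause (d), d = 1.
From the singleton clause (a'), a = 0.
All clauses are satisfied.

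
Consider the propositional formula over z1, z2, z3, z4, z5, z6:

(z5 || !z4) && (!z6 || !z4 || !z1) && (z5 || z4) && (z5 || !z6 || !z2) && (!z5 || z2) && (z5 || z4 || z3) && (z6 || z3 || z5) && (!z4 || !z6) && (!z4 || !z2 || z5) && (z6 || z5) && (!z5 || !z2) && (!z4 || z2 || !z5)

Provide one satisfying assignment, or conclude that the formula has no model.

Case z5 = true:
From the singleton clause (z2), z2 = true.
But (!z2) is also a unit clause — contradiction.
Backtrack on z5: now try z5 = false.
From the singleton clause (!z4), z4 = false.
But (z4) is also a unit clause — contradiction.
Both values of z5 lead to a conflict.

UNSATISFIABLE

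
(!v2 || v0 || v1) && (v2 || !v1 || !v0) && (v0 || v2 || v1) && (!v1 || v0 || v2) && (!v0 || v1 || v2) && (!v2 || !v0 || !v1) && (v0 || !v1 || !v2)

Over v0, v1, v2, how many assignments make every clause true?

1

There are 2^3 = 8 truth assignments over (v0, v1, v2).
Split on v1. With v1 = true, the clauses containing v1 are satisfied and !v1 drops from the rest; 0 of the 2^2 = 4 assignments to the other variables satisfy what remains.
With v1 = false, by the same count on the reduced clause set, 1 assignment works.
Total: 0 + 1 = 1.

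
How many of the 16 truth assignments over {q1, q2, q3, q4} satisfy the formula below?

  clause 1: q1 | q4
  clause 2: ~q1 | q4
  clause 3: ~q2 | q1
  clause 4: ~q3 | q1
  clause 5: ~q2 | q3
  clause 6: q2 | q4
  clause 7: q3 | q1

There are 2^4 = 16 truth assignments over (q1, q2, q3, q4).
Check each against the 7 clauses (columns in the order q1, q2, q3, q4):
  F F F F  ✗ fails (q1 | q4)
  F F F T  ✗ fails (q3 | q1)
  F F T F  ✗ fails (q1 | q4)
  F F T T  ✗ fails (~q3 | q1)
  F T F F  ✗ fails (q1 | q4)
  F T F T  ✗ fails (~q2 | q1)
  F T T F  ✗ fails (q1 | q4)
  F T T T  ✗ fails (~q2 | q1)
  T F F F  ✗ fails (~q1 | q4)
  T F F T  ✓ satisfies all
  T F T F  ✗ fails (~q1 | q4)
  T F T T  ✓ satisfies all
  T T F F  ✗ fails (~q1 | q4)
  T T F T  ✗ fails (~q2 | q3)
  T T T F  ✗ fails (~q1 | q4)
  T T T T  ✓ satisfies all
3 of the 16 rows are models.

3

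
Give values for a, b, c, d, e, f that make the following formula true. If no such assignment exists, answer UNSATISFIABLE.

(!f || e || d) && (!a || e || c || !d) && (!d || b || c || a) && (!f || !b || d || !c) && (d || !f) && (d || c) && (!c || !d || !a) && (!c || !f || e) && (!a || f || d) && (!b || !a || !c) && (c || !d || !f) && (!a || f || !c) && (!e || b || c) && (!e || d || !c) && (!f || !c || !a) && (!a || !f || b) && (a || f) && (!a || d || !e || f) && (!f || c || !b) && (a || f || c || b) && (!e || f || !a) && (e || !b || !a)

Branch on d: set d = true.
Branch on c: set c = true.
The clause (!a) is unit, so a = false.
The clause (f) is unit, so f = true.
The clause (e) is unit, so e = true.
Every clause is now satisfied; b is unconstrained.

a ↦ false,  b ↦ false,  c ↦ true,  d ↦ true,  e ↦ true,  f ↦ true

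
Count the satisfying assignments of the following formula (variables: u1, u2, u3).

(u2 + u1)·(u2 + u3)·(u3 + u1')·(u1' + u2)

3

There are 2^3 = 8 truth assignments over (u1, u2, u3).
Check each against the 4 clauses (columns in the order u1, u2, u3):
  F F F  ✗ fails (u2 + u1)
  F F T  ✗ fails (u2 + u1)
  F T F  ✓ satisfies all
  F T T  ✓ satisfies all
  T F F  ✗ fails (u2 + u3)
  T F T  ✗ fails (u1' + u2)
  T T F  ✗ fails (u3 + u1')
  T T T  ✓ satisfies all
3 of the 8 rows are models.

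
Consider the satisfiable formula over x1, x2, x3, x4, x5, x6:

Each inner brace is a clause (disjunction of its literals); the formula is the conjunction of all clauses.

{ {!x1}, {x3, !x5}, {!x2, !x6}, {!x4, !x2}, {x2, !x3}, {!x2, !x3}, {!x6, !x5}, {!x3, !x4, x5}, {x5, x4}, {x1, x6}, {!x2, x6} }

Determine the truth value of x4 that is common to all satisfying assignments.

True

Suppose x4 = false.
From the singleton clause (!x1), x1 = false.
From the singleton clause (x5), x5 = true.
From the singleton clause (x3), x3 = true.
From the singleton clause (x2), x2 = true.
Now (!x2) is unsatisfied and unit — conflict.
So every satisfying assignment has x4 = True.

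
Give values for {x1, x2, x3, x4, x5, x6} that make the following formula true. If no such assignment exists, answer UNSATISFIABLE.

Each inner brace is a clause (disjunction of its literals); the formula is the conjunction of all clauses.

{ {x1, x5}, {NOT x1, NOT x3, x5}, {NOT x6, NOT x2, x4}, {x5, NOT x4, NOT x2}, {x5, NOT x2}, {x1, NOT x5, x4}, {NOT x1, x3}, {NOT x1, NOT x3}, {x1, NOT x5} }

UNSATISFIABLE

Branch on x1: set x1 = true.
From the singleton clause (x3), x3 = true.
Now (NOT x3) is unsatisfied and unit — conflict.
So x1 must be the other value — set x1 = false.
From the singleton clause (x5), x5 = true.
Now (NOT x5) is unsatisfied and unit — conflict.
Either choice for x1 ends in contradiction.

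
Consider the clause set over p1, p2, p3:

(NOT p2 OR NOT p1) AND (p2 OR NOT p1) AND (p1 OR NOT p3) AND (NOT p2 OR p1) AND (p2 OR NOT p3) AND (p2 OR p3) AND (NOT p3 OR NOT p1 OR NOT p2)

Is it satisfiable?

No

Try p2 = false.
Unit clause (NOT p1) forces p1 = false.
Unit clause (NOT p3) forces p3 = false.
But (p3) is also a unit clause — contradiction.
Undo p2 and try p2 = true.
Unit clause (NOT p1) forces p1 = false.
But (p1) is also a unit clause — contradiction.
Either choice for p2 ends in contradiction.
No assignment satisfies every clause.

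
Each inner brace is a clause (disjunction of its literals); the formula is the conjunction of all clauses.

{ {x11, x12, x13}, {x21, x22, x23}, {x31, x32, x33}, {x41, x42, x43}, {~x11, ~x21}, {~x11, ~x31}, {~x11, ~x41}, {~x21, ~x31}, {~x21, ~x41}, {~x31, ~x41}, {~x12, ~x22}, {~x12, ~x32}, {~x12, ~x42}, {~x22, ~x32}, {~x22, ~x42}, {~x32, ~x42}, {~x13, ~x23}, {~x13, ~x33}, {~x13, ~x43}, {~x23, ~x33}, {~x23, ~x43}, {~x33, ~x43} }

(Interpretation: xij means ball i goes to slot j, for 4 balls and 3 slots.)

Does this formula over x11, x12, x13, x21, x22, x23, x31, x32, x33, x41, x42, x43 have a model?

Unsatisfiable

Suppose x11 = 0.
Suppose x12 = 1.
Unit clause (~x22) forces x22 = 0.
Unit clause (~x32) forces x32 = 0.
Unit clause (~x42) forces x42 = 0.
Suppose x21 = 1.
Unit clause (~x31) forces x31 = 0.
Unit clause (x33) forces x33 = 1.
Unit clause (~x41) forces x41 = 0.
Unit clause (x43) forces x43 = 1.
But (~x43) is also a unit clause — contradiction.
So x21 must be the other value — set x21 = 0.
Unit clause (x23) forces x23 = 1.
Unit clause (~x13) forces x13 = 0.
Unit clause (~x33) forces x33 = 0.
Unit clause (x31) forces x31 = 1.
Unit clause (~x41) forces x41 = 0.
Unit clause (x43) forces x43 = 1.
But (~x43) is also a unit clause — contradiction.
Both values of x21 lead to a conflict.
So x12 must be the other value — set x12 = 0.
Unit clause (x13) forces x13 = 1.
Unit clause (~x23) forces x23 = 0.
Unit clause (~x33) forces x33 = 0.
Unit clause (~x43) forces x43 = 0.
Suppose x21 = 1.
Unit clause (~x31) forces x31 = 0.
Unit clause (x32) forces x32 = 1.
Unit clause (~x41) forces x41 = 0.
Unit clause (x42) forces x42 = 1.
But (~x42) is also a unit clause — contradiction.
So x21 must be the other value — set x21 = 0.
Unit clause (x22) forces x22 = 1.
Unit clause (~x32) forces x32 = 0.
Unit clause (x31) forces x31 = 1.
Unit clause (~x41) forces x41 = 0.
Unit clause (x42) forces x42 = 1.
But (~x42) is also a unit clause — contradiction.
Both values of x21 lead to a conflict.
Both values of x12 lead to a conflict.
So x11 must be the other value — set x11 = 1.
Unit clause (~x21) forces x21 = 0.
Unit clause (~x31) forces x31 = 0.
Unit clause (~x41) forces x41 = 0.
Suppose x22 = 1.
Unit clause (~x12) forces x12 = 0.
Unit clause (~x32) forces x32 = 0.
Unit clause (x33) forces x33 = 1.
Unit clause (~x42) forces x42 = 0.
Unit clause (x43) forces x43 = 1.
But (~x43) is also a unit clause — contradiction.
So x22 must be the other value — set x22 = 0.
Unit clause (x23) forces x23 = 1.
Unit clause (~x13) forces x13 = 0.
Unit clause (~x33) forces x33 = 0.
Unit clause (x32) forces x32 = 1.
Unit clause (~x12) forces x12 = 0.
Unit clause (~x42) forces x42 = 0.
Unit clause (x43) forces x43 = 1.
But (~x43) is also a unit clause — contradiction.
Both values of x22 lead to a conflict.
Both values of x11 lead to a conflict.
No assignment satisfies every clause.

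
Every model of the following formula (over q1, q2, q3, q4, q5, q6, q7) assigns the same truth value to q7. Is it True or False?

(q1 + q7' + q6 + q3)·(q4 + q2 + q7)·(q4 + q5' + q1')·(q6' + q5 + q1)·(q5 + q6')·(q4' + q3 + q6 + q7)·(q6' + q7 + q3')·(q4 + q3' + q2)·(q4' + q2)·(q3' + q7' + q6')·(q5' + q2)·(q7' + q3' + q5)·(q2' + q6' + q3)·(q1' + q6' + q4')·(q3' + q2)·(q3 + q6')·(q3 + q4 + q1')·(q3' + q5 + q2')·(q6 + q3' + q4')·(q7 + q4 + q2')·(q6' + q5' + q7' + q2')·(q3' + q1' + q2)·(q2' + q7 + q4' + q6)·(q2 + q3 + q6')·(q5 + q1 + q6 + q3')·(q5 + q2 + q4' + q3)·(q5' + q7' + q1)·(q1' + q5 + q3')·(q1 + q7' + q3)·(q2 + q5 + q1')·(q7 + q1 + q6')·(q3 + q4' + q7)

Suppose q7 = 0.
Try q4 = 1.
From the singleton clause (q2), q2 = 1.
From the singleton clause (q6), q6 = 1.
From the singleton clause (q5), q5 = 1.
From the singleton clause (q3'), q3 = 0.
Now (q3) is unsatisfied and unit — conflict.
So q4 must be the other value — set q4 = 0.
From the singleton clause (q2), q2 = 1.
Now (q2') is unsatisfied and unit — conflict.
Neither q4 = 1 nor q4 = 0 works.
So every satisfying assignment has q7 = True.

True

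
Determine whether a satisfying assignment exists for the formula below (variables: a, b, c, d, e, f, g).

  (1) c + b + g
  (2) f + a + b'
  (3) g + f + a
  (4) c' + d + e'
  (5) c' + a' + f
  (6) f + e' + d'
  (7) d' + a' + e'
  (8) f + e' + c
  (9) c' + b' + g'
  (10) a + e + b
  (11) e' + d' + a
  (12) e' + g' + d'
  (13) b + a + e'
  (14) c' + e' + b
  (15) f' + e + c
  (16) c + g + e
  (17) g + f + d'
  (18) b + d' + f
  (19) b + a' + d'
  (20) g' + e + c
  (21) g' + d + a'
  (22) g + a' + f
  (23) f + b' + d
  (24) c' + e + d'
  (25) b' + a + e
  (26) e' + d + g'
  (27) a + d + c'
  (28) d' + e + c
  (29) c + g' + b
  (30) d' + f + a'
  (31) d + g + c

Branch on c: set c = 1.
Branch on d: set d = 0.
The clause (e') is unit, so e = 0.
The clause (a) is unit, so a = 1.
The clause (f) is unit, so f = 1.
The clause (g') is unit, so g = 0.
Every clause is now satisfied; b is unconstrained.
A satisfying assignment: a: 1, b: 1, c: 1, d: 0, e: 0, f: 1, g: 0.

Satisfiable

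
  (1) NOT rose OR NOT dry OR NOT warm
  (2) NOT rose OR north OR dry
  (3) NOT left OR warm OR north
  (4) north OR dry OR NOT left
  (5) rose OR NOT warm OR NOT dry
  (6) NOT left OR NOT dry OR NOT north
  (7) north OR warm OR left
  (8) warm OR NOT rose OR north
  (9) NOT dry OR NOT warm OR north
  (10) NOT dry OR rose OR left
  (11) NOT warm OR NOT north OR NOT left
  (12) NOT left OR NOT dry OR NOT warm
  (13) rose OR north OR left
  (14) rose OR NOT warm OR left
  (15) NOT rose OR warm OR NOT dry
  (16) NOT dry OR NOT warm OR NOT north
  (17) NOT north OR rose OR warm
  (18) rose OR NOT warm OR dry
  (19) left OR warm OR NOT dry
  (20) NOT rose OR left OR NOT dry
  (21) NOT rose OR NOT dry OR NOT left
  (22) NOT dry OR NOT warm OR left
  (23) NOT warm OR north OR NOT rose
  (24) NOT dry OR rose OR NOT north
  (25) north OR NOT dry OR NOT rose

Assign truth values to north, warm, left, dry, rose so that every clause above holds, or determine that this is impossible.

Try rose = true.
Try dry = false.
From the singleton clause (north), north = true.
Try warm = false.
All clauses hold; left can take either value.

north ↦ true,  warm ↦ false,  left ↦ false,  dry ↦ false,  rose ↦ true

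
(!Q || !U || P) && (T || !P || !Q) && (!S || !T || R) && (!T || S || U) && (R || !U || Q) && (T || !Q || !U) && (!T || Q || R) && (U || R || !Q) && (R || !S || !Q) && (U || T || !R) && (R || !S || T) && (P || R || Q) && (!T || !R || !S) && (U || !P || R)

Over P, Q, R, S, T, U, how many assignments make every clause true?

There are 2^6 = 64 truth assignments over (P, Q, R, S, T, U).
Split on R. With R = true, the clauses containing R are satisfied and !R drops from the rest; 7 of the 2^5 = 32 assignments to the other variables satisfy what remains.
With R = false, by the same count on the reduced clause set, 1 assignment works.
(One model: P=F, Q=F, R=T, S=F, T=F, U=T.)
Total: 7 + 1 = 8.

8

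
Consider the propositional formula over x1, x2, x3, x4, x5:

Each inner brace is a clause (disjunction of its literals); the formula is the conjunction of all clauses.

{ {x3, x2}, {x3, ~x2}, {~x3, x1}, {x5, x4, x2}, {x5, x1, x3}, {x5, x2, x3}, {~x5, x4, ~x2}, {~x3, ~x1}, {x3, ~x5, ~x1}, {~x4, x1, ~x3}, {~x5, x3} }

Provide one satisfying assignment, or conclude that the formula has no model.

Suppose x3 = 1.
Unit clause (x1) forces x1 = 1.
Now (~x1) is unsatisfied and unit — conflict.
So x3 must be the other value — set x3 = 0.
Unit clause (x2) forces x2 = 1.
Now (~x2) is unsatisfied and unit — conflict.
Both values of x3 lead to a conflict.

UNSATISFIABLE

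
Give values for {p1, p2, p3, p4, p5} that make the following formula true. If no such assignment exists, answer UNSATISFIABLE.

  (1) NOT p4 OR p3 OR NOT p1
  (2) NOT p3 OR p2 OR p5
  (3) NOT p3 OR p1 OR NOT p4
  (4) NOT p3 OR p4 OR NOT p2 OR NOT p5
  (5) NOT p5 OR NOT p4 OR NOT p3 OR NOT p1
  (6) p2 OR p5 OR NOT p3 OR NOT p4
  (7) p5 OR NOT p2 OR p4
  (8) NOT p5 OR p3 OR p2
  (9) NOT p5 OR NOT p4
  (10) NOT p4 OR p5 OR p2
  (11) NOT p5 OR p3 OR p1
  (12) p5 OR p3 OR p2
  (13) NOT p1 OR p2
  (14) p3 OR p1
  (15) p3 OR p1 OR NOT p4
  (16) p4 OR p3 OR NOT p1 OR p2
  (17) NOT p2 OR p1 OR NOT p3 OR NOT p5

p1=true,  p2=true,  p3=true,  p4=true,  p5=false

Branch on p5: set p5 = false.
Branch on p3: set p3 = true.
The clause (p2) is unit, so p2 = true.
The clause (p4) is unit, so p4 = true.
The clause (p1) is unit, so p1 = true.
This assignment satisfies each clause.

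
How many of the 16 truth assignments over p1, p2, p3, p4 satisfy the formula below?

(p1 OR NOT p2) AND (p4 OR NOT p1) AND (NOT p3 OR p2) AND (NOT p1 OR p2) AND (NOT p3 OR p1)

4

There are 2^4 = 16 truth assignments over (p1, p2, p3, p4).
Check each against the 5 clauses (columns in the order p1, p2, p3, p4):
  F F F F  ✓ satisfies all
  F F F T  ✓ satisfies all
  F F T F  ✗ fails (NOT p3 OR p2)
  F F T T  ✗ fails (NOT p3 OR p2)
  F T F F  ✗ fails (p1 OR NOT p2)
  F T F T  ✗ fails (p1 OR NOT p2)
  F T T F  ✗ fails (p1 OR NOT p2)
  F T T T  ✗ fails (p1 OR NOT p2)
  T F F F  ✗ fails (p4 OR NOT p1)
  T F F T  ✗ fails (NOT p1 OR p2)
  T F T F  ✗ fails (p4 OR NOT p1)
  T F T T  ✗ fails (NOT p3 OR p2)
  T T F F  ✗ fails (p4 OR NOT p1)
  T T F T  ✓ satisfies all
  T T T F  ✗ fails (p4 OR NOT p1)
  T T T T  ✓ satisfies all
4 of the 16 rows are models.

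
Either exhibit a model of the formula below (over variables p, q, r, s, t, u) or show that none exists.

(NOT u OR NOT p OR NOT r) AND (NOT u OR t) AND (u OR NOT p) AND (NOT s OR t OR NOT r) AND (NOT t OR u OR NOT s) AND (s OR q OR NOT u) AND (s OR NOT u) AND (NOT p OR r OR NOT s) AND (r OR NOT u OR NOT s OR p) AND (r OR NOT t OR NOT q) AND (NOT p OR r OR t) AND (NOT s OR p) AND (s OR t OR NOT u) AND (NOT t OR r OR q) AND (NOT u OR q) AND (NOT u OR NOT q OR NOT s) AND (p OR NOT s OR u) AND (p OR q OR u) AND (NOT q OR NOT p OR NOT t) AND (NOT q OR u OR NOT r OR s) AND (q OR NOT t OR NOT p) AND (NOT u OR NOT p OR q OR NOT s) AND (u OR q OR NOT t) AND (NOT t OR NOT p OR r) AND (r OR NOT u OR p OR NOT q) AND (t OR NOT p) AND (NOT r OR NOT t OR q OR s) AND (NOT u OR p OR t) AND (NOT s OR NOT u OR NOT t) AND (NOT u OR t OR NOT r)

Branch on u: set u = false.
From the singleton clause (NOT p), p = false.
From the singleton clause (NOT s), s = false.
From the singleton clause (q), q = true.
From the singleton clause (NOT r), r = false.
From the singleton clause (NOT t), t = false.
Every clause now holds.

p ↦ false; q ↦ true; r ↦ false; s ↦ false; t ↦ false; u ↦ false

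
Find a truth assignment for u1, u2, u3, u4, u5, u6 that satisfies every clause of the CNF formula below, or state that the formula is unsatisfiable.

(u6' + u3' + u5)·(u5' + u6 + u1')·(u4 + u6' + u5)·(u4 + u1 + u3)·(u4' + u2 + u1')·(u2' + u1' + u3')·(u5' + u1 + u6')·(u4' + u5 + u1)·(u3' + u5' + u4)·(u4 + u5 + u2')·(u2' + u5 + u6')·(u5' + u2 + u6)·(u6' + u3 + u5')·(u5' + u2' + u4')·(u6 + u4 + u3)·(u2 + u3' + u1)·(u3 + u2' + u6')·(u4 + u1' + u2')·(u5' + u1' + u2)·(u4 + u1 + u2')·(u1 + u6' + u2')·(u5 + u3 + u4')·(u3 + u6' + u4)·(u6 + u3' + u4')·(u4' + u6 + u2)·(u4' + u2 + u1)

Branch on u6: set u6 = 0.
Branch on u5: set u5 = 0.
Branch on u4: set u4 = 0.
Unit clause (u2') forces u2 = 0.
Unit clause (u3) forces u3 = 1.
Unit clause (u1) forces u1 = 1.
All clauses are satisfied.

u1 ↦ 1; u2 ↦ 0; u3 ↦ 1; u4 ↦ 0; u5 ↦ 0; u6 ↦ 0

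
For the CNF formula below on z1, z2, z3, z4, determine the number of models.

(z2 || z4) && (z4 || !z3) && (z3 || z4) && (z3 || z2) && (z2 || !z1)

There are 2^4 = 16 truth assignments over (z1, z2, z3, z4).
Check each against the 5 clauses (columns in the order z1, z2, z3, z4):
  F F F F  ✗ fails (z2 || z4)
  F F F T  ✗ fails (z3 || z2)
  F F T F  ✗ fails (z2 || z4)
  F F T T  ✓ satisfies all
  F T F F  ✗ fails (z3 || z4)
  F T F T  ✓ satisfies all
  F T T F  ✗ fails (z4 || !z3)
  F T T T  ✓ satisfies all
  T F F F  ✗ fails (z2 || z4)
  T F F T  ✗ fails (z3 || z2)
  T F T F  ✗ fails (z2 || z4)
  T F T T  ✗ fails (z2 || !z1)
  T T F F  ✗ fails (z3 || z4)
  T T F T  ✓ satisfies all
  T T T F  ✗ fails (z4 || !z3)
  T T T T  ✓ satisfies all
5 of the 16 rows are models.

5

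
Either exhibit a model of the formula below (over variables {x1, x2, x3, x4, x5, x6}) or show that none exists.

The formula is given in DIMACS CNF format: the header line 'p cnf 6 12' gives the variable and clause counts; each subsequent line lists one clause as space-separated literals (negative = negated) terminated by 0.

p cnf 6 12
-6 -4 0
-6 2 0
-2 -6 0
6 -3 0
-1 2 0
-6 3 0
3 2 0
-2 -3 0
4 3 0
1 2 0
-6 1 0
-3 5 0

Try x6 = False.
From the singleton clause (¬x3), x3 = False.
From the singleton clause (x2), x2 = True.
From the singleton clause (x4), x4 = True.
No clause remains; x1, x5 are free.

x1 ↦ True; x2 ↦ True; x3 ↦ False; x4 ↦ True; x5 ↦ False; x6 ↦ False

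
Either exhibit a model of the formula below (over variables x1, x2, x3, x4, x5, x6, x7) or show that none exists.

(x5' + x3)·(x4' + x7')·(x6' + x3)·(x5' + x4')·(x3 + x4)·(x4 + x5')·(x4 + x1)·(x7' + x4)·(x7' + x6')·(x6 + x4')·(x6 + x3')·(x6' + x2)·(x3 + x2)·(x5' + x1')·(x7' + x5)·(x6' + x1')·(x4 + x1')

Suppose x5 = 0.
From the singleton clause (x7'), x7 = 0.
Suppose x6 = 1.
From the singleton clause (x3), x3 = 1.
From the singleton clause (x2), x2 = 1.
From the singleton clause (x1'), x1 = 0.
From the singleton clause (x4), x4 = 1.
This assignment satisfies each clause.

x1=0; x2=1; x3=1; x4=1; x5=0; x6=1; x7=0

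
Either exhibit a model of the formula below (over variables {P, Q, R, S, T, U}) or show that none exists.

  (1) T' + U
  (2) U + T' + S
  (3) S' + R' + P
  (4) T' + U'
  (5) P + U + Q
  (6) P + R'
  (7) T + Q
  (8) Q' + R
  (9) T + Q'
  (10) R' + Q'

UNSATISFIABLE

Case T = 0:
(Q) alone gives Q = 1.
That conflicts with the unit clause (Q').
Undo T and try T = 1.
(U) alone gives U = 1.
That conflicts with the unit clause (U').
Both values of T lead to a conflict.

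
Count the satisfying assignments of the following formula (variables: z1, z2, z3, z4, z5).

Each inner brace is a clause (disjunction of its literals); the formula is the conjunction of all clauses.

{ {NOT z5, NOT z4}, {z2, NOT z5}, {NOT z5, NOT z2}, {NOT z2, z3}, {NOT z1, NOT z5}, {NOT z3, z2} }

There are 2^5 = 32 truth assignments over (z1, z2, z3, z4, z5).
Split on z2. With z2 = true, the clauses containing z2 are satisfied and NOT z2 drops from the rest; 4 of the 2^4 = 16 assignments to the other variables satisfy what remains.
With z2 = false, by the same count on the reduced clause set, 4 assignments work.
(One model: z1=F, z2=F, z3=F, z4=F, z5=F.)
Total: 4 + 4 = 8.

8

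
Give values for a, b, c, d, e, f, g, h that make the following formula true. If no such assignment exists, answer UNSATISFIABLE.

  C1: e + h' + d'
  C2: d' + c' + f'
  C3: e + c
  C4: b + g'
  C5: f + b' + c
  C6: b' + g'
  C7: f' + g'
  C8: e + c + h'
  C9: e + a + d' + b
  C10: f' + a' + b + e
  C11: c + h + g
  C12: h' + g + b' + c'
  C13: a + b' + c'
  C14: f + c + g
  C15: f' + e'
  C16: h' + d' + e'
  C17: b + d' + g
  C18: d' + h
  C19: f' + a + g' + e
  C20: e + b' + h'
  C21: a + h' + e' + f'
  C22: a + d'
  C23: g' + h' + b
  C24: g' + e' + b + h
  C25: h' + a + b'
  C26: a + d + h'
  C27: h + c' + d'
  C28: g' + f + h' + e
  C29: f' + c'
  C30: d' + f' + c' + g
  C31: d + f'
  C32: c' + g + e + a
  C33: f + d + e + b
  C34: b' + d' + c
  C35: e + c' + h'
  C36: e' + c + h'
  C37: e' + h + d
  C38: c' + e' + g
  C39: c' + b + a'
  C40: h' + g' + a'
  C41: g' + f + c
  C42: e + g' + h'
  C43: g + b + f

a: 1, b: 1, c: 1, d: 0, e: 0, f: 0, g: 0, h: 0

Case e = 0:
From the singleton clause (c), c = 1.
From the singleton clause (f'), f = 0.
From the singleton clause (h'), h = 0.
From the singleton clause (d'), d = 0.
From the singleton clause (b), b = 1.
From the singleton clause (g'), g = 0.
From the singleton clause (a), a = 1.
Every clause now holds.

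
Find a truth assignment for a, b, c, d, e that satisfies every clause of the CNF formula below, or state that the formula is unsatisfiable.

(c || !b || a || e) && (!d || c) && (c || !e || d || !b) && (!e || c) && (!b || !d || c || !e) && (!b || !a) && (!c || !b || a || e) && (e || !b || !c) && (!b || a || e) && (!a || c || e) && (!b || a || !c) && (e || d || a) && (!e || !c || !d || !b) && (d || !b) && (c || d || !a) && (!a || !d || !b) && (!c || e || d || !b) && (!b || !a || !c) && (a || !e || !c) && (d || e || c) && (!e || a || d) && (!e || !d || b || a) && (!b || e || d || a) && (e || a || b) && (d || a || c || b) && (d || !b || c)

a=true, b=false, c=true, d=false, e=false

Case d = false:
From the singleton clause (!b), b = false.
Case e = false:
From the singleton clause (a), a = true.
From the singleton clause (c), c = true.
All clauses are satisfied.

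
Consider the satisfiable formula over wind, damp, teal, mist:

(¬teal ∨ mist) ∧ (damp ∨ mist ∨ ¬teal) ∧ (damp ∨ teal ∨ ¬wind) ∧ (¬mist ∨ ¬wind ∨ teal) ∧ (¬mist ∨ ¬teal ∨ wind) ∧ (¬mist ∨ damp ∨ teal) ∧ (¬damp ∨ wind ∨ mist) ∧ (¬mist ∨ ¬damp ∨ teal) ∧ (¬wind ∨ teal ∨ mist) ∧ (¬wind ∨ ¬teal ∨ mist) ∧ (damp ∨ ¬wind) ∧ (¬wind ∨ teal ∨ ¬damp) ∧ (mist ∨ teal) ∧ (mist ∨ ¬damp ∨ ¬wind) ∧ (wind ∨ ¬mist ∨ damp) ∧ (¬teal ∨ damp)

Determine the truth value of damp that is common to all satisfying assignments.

True

Suppose damp = False.
The clause (¬wind) is unit, so wind = False.
The clause (¬mist) is unit, so mist = False.
The clause (¬teal) is unit, so teal = False.
That conflicts with the unit clause (teal).
So every satisfying assignment has damp = True.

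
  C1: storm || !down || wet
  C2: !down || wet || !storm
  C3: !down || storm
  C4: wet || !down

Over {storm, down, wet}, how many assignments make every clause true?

There are 2^3 = 8 truth assignments over (storm, down, wet).
Check each against the 4 clauses (columns in the order storm, down, wet):
  F F F  ✓ satisfies all
  F F T  ✓ satisfies all
  F T F  ✗ fails (storm || !down || wet)
  F T T  ✗ fails (!down || storm)
  T F F  ✓ satisfies all
  T F T  ✓ satisfies all
  T T F  ✗ fails (!down || wet || !storm)
  T T T  ✓ satisfies all
5 of the 8 rows are models.

5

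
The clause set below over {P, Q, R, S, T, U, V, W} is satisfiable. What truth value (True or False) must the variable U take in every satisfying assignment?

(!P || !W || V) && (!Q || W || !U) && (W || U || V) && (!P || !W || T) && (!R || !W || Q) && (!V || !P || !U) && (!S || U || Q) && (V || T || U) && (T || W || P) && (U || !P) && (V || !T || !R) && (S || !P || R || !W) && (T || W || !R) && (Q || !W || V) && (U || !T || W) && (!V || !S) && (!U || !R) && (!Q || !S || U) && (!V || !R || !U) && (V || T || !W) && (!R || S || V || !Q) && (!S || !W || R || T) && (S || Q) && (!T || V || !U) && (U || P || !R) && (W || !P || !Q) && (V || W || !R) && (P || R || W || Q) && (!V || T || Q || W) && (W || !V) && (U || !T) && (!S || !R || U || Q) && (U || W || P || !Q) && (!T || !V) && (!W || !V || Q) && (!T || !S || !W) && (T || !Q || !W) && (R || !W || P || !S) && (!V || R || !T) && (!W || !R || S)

Suppose U = false.
Unit clause (!P) forces P = false.
Unit clause (!R) forces R = false.
Unit clause (!T) forces T = false.
Unit clause (V) forces V = true.
Unit clause (W) forces W = true.
Unit clause (!S) forces S = false.
Unit clause (Q) forces Q = true.
Now (!Q) is unsatisfied and unit — conflict.
So every satisfying assignment has U = True.

True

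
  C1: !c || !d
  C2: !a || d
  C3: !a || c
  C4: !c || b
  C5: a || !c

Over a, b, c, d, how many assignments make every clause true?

There are 2^4 = 16 truth assignments over (a, b, c, d).
Split on c. With c = true, the clauses containing c are satisfied and !c drops from the rest; 0 of the 2^3 = 8 assignments to the other variables satisfy what remains.
With c = false, by the same count on the reduced clause set, 4 assignments work.
Total: 0 + 4 = 4.

4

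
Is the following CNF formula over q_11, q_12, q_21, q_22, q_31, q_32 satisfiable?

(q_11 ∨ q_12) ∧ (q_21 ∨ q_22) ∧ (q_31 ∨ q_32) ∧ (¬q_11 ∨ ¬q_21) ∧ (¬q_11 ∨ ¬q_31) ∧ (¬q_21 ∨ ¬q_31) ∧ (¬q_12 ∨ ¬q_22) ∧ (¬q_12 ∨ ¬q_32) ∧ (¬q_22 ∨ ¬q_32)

Unsatisfiable

Branch on q_11: set q_11 = True.
From the singleton clause (¬q_21), q_21 = False.
From the singleton clause (q_22), q_22 = True.
From the singleton clause (¬q_31), q_31 = False.
From the singleton clause (q_32), q_32 = True.
Now (¬q_32) is unsatisfied and unit — conflict.
Undo q_11 and try q_11 = False.
From the singleton clause (q_12), q_12 = True.
From the singleton clause (¬q_22), q_22 = False.
From the singleton clause (q_21), q_21 = True.
From the singleton clause (¬q_31), q_31 = False.
From the singleton clause (q_32), q_32 = True.
Now (¬q_32) is unsatisfied and unit — conflict.
Either choice for q_11 ends in contradiction.
No assignment satisfies every clause.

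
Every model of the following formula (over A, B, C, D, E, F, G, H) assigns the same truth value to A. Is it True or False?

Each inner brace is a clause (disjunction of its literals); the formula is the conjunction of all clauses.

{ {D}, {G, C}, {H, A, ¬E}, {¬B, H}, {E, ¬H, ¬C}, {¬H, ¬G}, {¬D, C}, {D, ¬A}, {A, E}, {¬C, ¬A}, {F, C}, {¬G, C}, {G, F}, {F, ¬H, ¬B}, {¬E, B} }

Suppose A = True.
From the singleton clause (D), D = True.
From the singleton clause (C), C = True.
Now (¬C) is unsatisfied and unit — conflict.
So every satisfying assignment has A = False.

False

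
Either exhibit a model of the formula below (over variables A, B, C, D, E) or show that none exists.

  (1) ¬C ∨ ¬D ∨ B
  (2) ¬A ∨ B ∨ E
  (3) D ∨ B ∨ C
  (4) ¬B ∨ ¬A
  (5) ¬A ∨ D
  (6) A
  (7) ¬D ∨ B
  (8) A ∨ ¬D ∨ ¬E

UNSATISFIABLE

From the singleton clause (A), A = True.
From the singleton clause (¬B), B = False.
From the singleton clause (E), E = True.
From the singleton clause (D), D = True.
Now (¬D) is unsatisfied and unit — conflict.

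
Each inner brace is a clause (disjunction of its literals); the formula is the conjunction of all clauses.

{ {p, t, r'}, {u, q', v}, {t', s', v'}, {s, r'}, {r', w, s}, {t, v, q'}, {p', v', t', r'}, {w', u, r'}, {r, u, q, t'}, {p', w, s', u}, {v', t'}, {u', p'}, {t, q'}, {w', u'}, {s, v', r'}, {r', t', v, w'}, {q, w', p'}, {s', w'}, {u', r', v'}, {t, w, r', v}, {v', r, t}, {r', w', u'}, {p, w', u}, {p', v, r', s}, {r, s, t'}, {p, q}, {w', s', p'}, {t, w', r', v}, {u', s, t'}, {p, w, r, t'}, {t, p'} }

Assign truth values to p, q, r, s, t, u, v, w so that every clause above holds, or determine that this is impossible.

p=0, q=1, r=1, s=1, t=1, u=1, v=0, w=0

Branch on s: set s = 1.
Unit clause (w') forces w = 0.
Branch on t: set t = 1.
Unit clause (v') forces v = 0.
Branch on u: set u = 1.
Unit clause (p') forces p = 0.
Unit clause (q) forces q = 1.
Unit clause (r) forces r = 1.
Every clause now holds.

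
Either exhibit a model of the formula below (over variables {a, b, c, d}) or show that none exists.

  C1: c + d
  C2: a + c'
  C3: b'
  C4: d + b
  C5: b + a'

a: 0,  b: 0,  c: 0,  d: 1

Unit clause (b') forces b = 0.
Unit clause (d) forces d = 1.
Unit clause (a') forces a = 0.
Unit clause (c') forces c = 0.
All clauses are satisfied.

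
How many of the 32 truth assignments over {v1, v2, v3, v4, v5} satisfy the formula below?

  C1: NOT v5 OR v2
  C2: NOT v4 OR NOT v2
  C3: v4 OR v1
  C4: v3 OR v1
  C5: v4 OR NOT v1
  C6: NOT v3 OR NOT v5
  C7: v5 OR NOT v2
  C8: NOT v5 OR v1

3

There are 2^5 = 32 truth assignments over (v1, v2, v3, v4, v5).
Split on v4. With v4 = true, the clauses containing v4 are satisfied and NOT v4 drops from the rest; 3 of the 2^4 = 16 assignments to the other variables satisfy what remains.
With v4 = false, by the same count on the reduced clause set, 0 assignments work.
(One model: v1=F, v2=F, v3=T, v4=T, v5=F.)
Total: 3 + 0 = 3.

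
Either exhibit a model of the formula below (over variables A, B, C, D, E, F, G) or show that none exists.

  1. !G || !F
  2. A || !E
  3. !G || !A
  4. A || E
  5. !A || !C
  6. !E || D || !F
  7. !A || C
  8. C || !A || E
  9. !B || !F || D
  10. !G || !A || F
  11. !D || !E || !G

Case G = false:
Case A = true:
(!C) alone gives C = false.
But (C) is also a unit clause — contradiction.
Backtrack on A: now try A = false.
(!E) alone gives E = false.
But (E) is also a unit clause — contradiction.
Either choice for A ends in contradiction.
Backtrack on G: now try G = true.
(!F) alone gives F = false.
(!A) alone gives A = false.
(!E) alone gives E = false.
But (E) is also a unit clause — contradiction.
Either choice for G ends in contradiction.

UNSATISFIABLE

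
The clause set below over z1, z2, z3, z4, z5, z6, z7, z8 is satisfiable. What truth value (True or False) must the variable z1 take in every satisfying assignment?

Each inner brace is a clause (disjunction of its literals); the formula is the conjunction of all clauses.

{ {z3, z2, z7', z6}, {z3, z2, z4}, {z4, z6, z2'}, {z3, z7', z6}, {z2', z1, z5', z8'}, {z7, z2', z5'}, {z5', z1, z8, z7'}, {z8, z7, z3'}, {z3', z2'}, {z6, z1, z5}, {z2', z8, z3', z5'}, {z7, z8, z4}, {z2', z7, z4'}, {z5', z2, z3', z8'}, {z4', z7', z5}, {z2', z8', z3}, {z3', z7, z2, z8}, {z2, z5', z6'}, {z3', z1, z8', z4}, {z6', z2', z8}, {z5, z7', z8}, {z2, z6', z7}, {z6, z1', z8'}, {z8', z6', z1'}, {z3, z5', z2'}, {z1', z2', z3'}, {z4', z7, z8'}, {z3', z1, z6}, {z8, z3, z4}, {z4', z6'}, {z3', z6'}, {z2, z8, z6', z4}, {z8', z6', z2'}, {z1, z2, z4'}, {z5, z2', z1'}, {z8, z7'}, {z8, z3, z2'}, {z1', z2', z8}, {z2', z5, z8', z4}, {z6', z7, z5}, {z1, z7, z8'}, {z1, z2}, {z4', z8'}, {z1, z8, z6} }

Suppose z1 = 0.
(z2) alone gives z2 = 1.
(z3') alone gives z3 = 0.
(z8') alone gives z8 = 0.
But (z8) is also a unit clause — contradiction.
So every satisfying assignment has z1 = True.

True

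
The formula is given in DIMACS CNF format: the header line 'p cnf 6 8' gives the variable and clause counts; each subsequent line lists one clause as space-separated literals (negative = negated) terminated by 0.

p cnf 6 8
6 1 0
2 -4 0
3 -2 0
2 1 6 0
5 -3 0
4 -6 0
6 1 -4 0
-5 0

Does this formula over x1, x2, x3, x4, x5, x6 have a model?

The clause (¬x5) is unit, so x5 = False.
The clause (¬x3) is unit, so x3 = False.
The clause (¬x2) is unit, so x2 = False.
The clause (¬x4) is unit, so x4 = False.
The clause (¬x6) is unit, so x6 = False.
The clause (x1) is unit, so x1 = True.
This assignment satisfies each clause.
A satisfying assignment: x1: True,  x2: False,  x3: False,  x4: False,  x5: False,  x6: False.

Yes, satisfiable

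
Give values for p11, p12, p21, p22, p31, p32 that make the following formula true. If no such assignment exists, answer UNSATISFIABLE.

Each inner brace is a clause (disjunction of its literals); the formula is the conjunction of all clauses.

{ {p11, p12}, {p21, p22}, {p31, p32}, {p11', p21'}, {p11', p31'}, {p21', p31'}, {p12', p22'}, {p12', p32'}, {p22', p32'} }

Suppose p11 = 1.
The clause (p21') is unit, so p21 = 0.
The clause (p22) is unit, so p22 = 1.
The clause (p31') is unit, so p31 = 0.
The clause (p32) is unit, so p32 = 1.
Now (p32') is unsatisfied and unit — conflict.
So p11 must be the other value — set p11 = 0.
The clause (p12) is unit, so p12 = 1.
The clause (p22') is unit, so p22 = 0.
The clause (p21) is unit, so p21 = 1.
The clause (p31') is unit, so p31 = 0.
The clause (p32) is unit, so p32 = 1.
Now (p32') is unsatisfied and unit — conflict.
Both values of p11 lead to a conflict.

UNSATISFIABLE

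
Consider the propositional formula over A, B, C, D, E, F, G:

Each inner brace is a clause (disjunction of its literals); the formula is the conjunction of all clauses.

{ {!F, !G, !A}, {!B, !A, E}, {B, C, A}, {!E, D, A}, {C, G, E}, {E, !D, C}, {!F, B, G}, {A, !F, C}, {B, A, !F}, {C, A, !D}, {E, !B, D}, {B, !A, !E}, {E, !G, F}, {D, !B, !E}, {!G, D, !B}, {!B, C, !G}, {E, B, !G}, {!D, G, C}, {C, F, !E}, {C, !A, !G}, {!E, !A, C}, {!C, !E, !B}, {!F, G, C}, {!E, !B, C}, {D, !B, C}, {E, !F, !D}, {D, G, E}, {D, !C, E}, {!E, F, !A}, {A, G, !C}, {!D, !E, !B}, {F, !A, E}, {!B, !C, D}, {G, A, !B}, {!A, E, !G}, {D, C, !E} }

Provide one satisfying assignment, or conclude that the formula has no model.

A: false, B: false, C: true, D: true, E: true, F: false, G: true

Branch on F: set F = false.
Branch on E: set E = true.
From the singleton clause (C), C = true.
From the singleton clause (!B), B = false.
From the singleton clause (!A), A = false.
From the singleton clause (D), D = true.
From the singleton clause (G), G = true.
All clauses are satisfied.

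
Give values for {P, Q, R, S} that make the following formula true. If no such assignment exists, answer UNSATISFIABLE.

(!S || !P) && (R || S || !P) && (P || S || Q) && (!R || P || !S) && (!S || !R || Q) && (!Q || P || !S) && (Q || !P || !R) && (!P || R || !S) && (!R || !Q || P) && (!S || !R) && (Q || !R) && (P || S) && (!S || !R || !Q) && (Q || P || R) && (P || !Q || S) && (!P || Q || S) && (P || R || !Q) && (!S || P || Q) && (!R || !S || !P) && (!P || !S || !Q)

Suppose S = false.
From the singleton clause (P), P = true.
From the singleton clause (R), R = true.
From the singleton clause (Q), Q = true.
This assignment satisfies each clause.

P=true,  Q=true,  R=true,  S=false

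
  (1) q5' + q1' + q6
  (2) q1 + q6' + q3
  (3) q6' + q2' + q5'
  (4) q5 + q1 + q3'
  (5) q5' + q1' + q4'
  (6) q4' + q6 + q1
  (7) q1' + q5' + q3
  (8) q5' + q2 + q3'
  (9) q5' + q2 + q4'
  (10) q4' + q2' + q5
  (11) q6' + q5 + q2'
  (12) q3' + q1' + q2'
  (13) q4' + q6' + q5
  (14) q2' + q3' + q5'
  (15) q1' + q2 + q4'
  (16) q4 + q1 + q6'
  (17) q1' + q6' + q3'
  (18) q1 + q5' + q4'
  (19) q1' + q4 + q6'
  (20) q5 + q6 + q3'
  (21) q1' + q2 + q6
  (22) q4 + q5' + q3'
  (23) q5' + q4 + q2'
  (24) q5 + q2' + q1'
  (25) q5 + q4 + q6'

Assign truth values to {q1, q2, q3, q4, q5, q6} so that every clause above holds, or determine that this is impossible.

Case q5 = 1:
Case q1 = 0:
(q4') alone gives q4 = 0.
(q6') alone gives q6 = 0.
(q3') alone gives q3 = 0.
(q2') alone gives q2 = 0.
All clauses are satisfied.

q1: 0, q2: 0, q3: 0, q4: 0, q5: 1, q6: 0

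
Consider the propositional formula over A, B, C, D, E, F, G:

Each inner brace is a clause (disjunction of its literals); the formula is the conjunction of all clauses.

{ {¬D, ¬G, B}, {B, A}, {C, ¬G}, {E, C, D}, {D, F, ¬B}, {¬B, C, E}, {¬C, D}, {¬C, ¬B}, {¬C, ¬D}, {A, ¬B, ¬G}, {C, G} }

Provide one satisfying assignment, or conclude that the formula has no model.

Suppose B = True.
From the singleton clause (¬C), C = False.
From the singleton clause (¬G), G = False.
But (G) is also a unit clause — contradiction.
So B must be the other value — set B = False.
From the singleton clause (A), A = True.
Suppose D = False.
From the singleton clause (¬C), C = False.
From the singleton clause (¬G), G = False.
But (G) is also a unit clause — contradiction.
So D must be the other value — set D = True.
From the singleton clause (¬G), G = False.
From the singleton clause (¬C), C = False.
But (C) is also a unit clause — contradiction.
Neither D = True nor D = False works.
Neither B = True nor B = False works.

UNSATISFIABLE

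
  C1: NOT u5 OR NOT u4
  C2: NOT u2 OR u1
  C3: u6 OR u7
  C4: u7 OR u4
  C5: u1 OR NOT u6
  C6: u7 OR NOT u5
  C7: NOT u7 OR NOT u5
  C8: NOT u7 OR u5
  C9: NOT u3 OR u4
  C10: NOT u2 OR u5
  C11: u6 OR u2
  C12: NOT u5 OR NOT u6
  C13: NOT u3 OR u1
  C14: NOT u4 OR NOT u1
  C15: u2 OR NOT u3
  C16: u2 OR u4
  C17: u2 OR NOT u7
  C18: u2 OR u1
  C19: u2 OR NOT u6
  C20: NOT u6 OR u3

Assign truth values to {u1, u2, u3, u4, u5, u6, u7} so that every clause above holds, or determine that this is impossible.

UNSATISFIABLE

Suppose u5 = false.
(NOT u7) alone gives u7 = false.
(u6) alone gives u6 = true.
(u4) alone gives u4 = true.
(u1) alone gives u1 = true.
Now (NOT u1) is unsatisfied and unit — conflict.
That branch fails; take u5 = true instead.
(NOT u4) alone gives u4 = false.
(u7) alone gives u7 = true.
Now (NOT u7) is unsatisfied and unit — conflict.
Neither u5 = true nor u5 = false works.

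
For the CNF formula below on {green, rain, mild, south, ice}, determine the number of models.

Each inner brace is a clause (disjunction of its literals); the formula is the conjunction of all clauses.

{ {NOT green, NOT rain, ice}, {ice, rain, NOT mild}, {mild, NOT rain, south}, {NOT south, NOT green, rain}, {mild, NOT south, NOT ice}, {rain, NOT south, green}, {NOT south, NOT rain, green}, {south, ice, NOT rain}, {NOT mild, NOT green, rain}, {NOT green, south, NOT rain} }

7

There are 2^5 = 32 truth assignments over (green, rain, mild, south, ice).
Split on ice. With ice = true, the clauses containing ice are satisfied and NOT ice drops from the rest; 5 of the 2^4 = 16 assignments to the other variables satisfy what remains.
With ice = false, by the same count on the reduced clause set, 2 assignments work.
(One model: green=F, rain=F, mild=F, south=F, ice=F.)
Total: 5 + 2 = 7.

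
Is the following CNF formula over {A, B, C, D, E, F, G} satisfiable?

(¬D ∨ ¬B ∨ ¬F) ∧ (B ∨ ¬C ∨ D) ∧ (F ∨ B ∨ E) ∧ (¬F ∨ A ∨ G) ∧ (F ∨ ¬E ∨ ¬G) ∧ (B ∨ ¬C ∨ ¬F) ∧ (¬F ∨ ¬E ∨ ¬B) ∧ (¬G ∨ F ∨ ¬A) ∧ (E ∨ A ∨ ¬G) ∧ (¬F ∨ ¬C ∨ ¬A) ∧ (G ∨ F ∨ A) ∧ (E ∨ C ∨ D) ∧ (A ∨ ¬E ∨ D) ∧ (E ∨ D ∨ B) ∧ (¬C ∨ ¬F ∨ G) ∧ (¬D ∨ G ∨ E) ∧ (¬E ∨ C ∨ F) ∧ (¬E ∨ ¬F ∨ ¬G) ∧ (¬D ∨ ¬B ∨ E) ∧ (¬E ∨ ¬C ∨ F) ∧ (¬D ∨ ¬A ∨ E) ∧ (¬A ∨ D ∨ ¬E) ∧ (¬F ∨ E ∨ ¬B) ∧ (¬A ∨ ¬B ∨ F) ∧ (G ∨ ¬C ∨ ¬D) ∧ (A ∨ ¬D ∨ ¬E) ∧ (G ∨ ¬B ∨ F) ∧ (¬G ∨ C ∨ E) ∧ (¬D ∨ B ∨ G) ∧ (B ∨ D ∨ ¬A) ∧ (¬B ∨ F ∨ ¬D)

Unsatisfiable

Branch on D: set D = False.
Branch on B: set B = True.
Branch on F: set F = False.
Unit clause (¬A) forces A = False.
Unit clause (G) forces G = True.
Unit clause (¬E) forces E = False.
But (E) is also a unit clause — contradiction.
Undo F and try F = True.
Unit clause (¬E) forces E = False.
But (E) is also a unit clause — contradiction.
Both values of F lead to a conflict.
Undo B and try B = False.
Unit clause (¬C) forces C = False.
Unit clause (E) forces E = True.
Unit clause (A) forces A = True.
But (¬A) is also a unit clause — contradiction.
Both values of B lead to a conflict.
Undo D and try D = True.
Branch on B: set B = False.
Unit clause (G) forces G = True.
Branch on F: set F = True.
Unit clause (¬C) forces C = False.
Unit clause (¬E) forces E = False.
But (E) is also a unit clause — contradiction.
Undo F and try F = False.
Unit clause (E) forces E = True.
But (¬E) is also a unit clause — contradiction.
Both values of F lead to a conflict.
Undo B and try B = True.
Unit clause (¬F) forces F = False.
But (F) is also a unit clause — contradiction.
Both values of B lead to a conflict.
Both values of D lead to a conflict.
No assignment satisfies every clause.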